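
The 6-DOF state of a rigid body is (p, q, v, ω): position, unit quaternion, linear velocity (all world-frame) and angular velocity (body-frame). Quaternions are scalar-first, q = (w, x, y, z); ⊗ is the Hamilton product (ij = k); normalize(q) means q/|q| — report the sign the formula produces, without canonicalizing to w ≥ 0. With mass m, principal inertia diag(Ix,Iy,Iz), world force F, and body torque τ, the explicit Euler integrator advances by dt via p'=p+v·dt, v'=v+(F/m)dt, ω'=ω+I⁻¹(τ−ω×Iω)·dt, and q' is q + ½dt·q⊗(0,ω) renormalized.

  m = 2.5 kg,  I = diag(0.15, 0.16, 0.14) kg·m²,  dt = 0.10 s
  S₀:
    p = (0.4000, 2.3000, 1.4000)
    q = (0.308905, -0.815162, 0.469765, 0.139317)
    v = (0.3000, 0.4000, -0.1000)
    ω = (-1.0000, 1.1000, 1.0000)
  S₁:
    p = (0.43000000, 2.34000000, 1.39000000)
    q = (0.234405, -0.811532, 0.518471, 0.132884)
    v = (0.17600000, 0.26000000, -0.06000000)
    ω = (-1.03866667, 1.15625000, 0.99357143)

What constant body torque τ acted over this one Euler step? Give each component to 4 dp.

Δω = ω₁−ω₀ = (-0.03866667, 0.05625000, -0.00642857)
ω₀×(Iω₀) = (-0.0220, -0.0100, -0.0110)
applied torque τ = (-0.0800, 0.0800, -0.0200)

τ = (-0.0800, 0.0800, -0.0200)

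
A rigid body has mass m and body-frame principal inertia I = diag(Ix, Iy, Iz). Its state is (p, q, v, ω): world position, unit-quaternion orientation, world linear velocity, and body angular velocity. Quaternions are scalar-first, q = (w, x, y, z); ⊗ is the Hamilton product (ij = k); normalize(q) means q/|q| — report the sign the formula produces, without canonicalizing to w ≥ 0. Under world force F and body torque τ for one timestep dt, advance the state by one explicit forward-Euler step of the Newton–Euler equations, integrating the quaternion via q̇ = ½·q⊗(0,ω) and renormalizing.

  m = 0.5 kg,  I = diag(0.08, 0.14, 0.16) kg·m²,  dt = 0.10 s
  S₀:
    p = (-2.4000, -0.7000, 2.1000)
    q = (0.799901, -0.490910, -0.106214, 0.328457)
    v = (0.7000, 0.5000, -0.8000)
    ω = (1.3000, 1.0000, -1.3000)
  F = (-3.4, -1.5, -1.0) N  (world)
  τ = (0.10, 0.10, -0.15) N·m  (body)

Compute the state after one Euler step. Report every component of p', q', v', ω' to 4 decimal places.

p' = (-2.3300, -0.6500, 2.0200)
q' = (0.8538, -0.4460, -0.0764, 0.2574)
v' = (0.0200, 0.2000, -1.0000)
ω' = (1.4575, 0.9749, -1.4425)

p' = p + v·dt = (-2.3300, -0.6500, 2.0200)
v + (F/m)dt = (0.0200, 0.2000, -1.0000)
α = I⁻¹(τ − ω×Iω) = (1.5750, -0.2514, -1.4250)
new body rate ω' = (1.4575, 0.9749, -1.4425)
Hamilton product q⊗(0,ω) = (1.1713911, 0.8494925, 0.5887121, -1.3927031)
updated quaternion q' = (0.8538, -0.4460, -0.0764, 0.2574)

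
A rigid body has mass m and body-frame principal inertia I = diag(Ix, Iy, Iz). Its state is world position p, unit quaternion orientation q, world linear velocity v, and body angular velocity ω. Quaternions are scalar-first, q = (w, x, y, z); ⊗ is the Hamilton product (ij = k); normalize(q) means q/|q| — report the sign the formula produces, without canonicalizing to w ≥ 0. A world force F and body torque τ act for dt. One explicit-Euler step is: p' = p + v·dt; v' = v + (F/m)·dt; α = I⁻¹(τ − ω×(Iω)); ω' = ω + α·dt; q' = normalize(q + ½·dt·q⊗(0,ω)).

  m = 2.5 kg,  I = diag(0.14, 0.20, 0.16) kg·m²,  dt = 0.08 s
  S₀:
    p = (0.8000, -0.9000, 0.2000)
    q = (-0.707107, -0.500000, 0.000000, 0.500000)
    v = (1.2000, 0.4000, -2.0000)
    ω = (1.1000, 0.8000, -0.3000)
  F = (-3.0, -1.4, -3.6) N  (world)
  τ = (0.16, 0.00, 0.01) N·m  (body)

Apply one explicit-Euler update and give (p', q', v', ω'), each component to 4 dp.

(τ − ω×Iω)/I = (1.0743, -0.0330, -0.2675)
ω' = ω + α·dt = (1.1859, 0.7974, -0.3214)
2q̇ = q⊗(0,ω) = (0.7000000, -1.1778177, -0.1656856, -0.1878679)
q + ½dt·q⊗(0,ω), renormalized = (-0.6781, -0.5463, -0.0066, 0.4917)
p + v·dt = (0.8960, -0.8680, 0.0400)
new velocity v' = (1.1040, 0.3552, -2.1152)

p' = (0.8960, -0.8680, 0.0400)
q' = (-0.6781, -0.5463, -0.0066, 0.4917)
v' = (1.1040, 0.3552, -2.1152)
ω' = (1.1859, 0.7974, -0.3214)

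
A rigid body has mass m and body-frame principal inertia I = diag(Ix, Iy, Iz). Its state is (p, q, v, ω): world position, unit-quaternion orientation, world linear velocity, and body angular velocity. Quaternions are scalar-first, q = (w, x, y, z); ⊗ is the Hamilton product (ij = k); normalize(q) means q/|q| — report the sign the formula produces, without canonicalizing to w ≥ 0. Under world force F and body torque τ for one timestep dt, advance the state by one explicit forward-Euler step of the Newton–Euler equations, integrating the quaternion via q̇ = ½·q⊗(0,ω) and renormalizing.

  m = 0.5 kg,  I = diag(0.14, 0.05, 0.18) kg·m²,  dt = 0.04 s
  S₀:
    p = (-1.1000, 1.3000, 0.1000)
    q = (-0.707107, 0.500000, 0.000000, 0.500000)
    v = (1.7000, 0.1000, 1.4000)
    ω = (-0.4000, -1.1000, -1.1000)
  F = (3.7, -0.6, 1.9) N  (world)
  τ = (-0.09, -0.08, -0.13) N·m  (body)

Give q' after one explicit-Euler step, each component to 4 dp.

q' = (-0.6918, 0.5164, 0.0225, 0.5043)

2q̇ = q⊗(0,ω) = (0.7500000, 0.8328428, 1.1278177, 0.2278177)
q' = normalize(q + ½dt·q⊗(0,ω)) = (-0.6918, 0.5164, 0.0225, 0.5043)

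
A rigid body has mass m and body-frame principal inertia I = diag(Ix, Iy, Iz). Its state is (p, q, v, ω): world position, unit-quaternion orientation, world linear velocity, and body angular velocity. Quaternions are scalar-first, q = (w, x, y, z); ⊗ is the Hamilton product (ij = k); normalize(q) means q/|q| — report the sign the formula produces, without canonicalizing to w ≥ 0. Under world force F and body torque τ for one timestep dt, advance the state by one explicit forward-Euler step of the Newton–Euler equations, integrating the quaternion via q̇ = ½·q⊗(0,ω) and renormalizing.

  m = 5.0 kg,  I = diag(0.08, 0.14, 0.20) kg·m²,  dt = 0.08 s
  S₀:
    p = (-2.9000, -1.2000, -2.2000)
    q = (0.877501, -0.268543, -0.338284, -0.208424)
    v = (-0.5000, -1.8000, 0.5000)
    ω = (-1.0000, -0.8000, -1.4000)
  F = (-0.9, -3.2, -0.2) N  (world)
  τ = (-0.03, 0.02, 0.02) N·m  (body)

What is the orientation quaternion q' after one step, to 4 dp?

q' = (0.8418, -0.2905, -0.3720, -0.2617)

2q̇ = q⊗(0,ω) = (-0.8309638, -0.5706426, -0.8695370, -1.3519510)
q' = normalize(q + ½dt·q⊗(0,ω)) = (0.8418, -0.2905, -0.3720, -0.2617)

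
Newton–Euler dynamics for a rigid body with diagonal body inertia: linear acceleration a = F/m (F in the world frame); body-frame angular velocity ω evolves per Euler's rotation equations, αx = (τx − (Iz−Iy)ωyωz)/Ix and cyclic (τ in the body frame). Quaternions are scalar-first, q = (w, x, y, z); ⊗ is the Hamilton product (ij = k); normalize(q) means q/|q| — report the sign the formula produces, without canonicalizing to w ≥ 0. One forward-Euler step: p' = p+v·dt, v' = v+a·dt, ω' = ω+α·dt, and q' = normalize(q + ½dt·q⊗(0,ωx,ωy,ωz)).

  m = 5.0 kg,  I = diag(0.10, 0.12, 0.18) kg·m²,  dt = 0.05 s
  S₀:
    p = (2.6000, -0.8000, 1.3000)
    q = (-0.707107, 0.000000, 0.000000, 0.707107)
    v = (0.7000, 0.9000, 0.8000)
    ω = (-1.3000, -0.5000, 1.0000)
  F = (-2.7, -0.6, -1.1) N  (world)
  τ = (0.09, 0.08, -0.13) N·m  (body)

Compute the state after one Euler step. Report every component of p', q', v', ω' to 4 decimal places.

p' = (2.6350, -0.7550, 1.3400)
q' = (-0.7241, 0.0318, -0.0141, 0.6888)
v' = (0.6730, 0.8940, 0.7890)
ω' = (-1.2400, -0.5100, 0.9603)

a = (-0.5400, -0.1200, -0.2200)
new position p' = (2.6350, -0.7550, 1.3400)
new velocity v' = (0.6730, 0.8940, 0.7890)
precession coupling ω×(Iω) = (-0.0300, 0.1040, 0.0130)
α = I⁻¹(τ − ω×Iω) = (1.2000, -0.2000, -0.7944)
ω + α·dt = (-1.2400, -0.5100, 0.9603)
q⊗(0,ω) = (-0.7071070, 1.2727926, -0.5656856, -0.7071070)
q + ½dt·q⊗(0,ω), renormalized = (-0.7241, 0.0318, -0.0141, 0.6888)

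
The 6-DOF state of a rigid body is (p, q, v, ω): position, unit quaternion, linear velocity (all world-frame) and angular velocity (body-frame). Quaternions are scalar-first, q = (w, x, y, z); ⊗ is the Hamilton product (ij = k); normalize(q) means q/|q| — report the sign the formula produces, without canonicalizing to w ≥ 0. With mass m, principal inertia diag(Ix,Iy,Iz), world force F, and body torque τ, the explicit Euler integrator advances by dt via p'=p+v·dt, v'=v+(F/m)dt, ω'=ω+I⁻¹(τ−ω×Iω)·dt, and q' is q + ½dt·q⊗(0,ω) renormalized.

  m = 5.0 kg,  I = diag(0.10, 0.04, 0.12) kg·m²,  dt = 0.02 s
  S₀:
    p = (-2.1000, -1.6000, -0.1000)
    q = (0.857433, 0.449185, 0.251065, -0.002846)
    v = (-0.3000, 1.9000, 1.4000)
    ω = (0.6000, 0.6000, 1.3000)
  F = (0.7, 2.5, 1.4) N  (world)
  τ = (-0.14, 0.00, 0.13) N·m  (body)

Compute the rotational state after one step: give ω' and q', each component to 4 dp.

ω' = (0.5595, 0.6078, 1.3253)
q' = (0.8532, 0.4576, 0.2503, 0.0095)

gyro term ω×Iω = (0.0624, -0.0156, -0.0216)
α = I⁻¹(τ − ω×Iω) = (-2.0240, 0.3900, 1.2633)
new body rate ω' = (0.5595, 0.6078, 1.3253)
2q̇ = q⊗(0,ω) = (-0.4164502, 0.8425519, -0.0711883, 1.2335349)
q + ½dt·q⊗(0,ω), renormalized = (0.8532, 0.4576, 0.2503, 0.0095)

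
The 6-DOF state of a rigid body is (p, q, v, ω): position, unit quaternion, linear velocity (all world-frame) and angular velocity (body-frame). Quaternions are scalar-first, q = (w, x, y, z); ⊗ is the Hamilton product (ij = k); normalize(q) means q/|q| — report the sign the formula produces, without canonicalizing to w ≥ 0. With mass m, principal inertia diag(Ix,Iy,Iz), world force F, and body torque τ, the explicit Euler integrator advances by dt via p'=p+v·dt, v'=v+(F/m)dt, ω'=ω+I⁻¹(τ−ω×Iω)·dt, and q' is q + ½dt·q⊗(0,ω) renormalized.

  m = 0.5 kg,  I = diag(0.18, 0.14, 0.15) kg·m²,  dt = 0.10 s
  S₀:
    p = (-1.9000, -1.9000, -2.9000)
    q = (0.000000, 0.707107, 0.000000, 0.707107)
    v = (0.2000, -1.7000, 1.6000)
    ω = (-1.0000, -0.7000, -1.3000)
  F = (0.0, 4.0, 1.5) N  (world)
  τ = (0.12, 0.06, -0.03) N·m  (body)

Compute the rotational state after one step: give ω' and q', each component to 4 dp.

ω' = (-0.9384, -0.6850, -1.3013)
q' = (0.0810, 0.7290, 0.0106, 0.6797)

precession coupling ω×(Iω) = (0.0091, 0.0390, -0.0280)
angular accel α = (0.6161, 0.1500, -0.0133)
ω' = ω + α·dt = (-0.9384, -0.6850, -1.3013)
2q̇ = q⊗(0,ω) = (1.6263461, 0.4949749, 0.2121321, -0.4949749)
updated quaternion q' = (0.0810, 0.7290, 0.0106, 0.6797)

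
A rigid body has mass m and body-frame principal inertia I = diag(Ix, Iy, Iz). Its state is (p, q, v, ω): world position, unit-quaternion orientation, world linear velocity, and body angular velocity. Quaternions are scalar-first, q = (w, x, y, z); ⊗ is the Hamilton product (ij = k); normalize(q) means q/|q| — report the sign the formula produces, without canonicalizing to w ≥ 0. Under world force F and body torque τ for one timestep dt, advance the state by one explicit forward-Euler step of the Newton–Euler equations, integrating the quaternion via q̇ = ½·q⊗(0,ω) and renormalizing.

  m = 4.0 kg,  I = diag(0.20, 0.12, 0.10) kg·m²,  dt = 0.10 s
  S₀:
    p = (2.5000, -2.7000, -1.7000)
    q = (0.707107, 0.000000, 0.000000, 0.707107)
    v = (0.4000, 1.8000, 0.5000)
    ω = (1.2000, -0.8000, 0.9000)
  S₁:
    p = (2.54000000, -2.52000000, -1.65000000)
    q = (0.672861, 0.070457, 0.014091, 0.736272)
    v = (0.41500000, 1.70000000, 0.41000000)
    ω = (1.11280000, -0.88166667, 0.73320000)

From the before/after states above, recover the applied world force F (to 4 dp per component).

F = (0.6000, -4.0000, -3.6000)

velocity change Δv = (0.01500000, -0.10000000, -0.09000000)
applied force F = (0.6000, -4.0000, -3.6000)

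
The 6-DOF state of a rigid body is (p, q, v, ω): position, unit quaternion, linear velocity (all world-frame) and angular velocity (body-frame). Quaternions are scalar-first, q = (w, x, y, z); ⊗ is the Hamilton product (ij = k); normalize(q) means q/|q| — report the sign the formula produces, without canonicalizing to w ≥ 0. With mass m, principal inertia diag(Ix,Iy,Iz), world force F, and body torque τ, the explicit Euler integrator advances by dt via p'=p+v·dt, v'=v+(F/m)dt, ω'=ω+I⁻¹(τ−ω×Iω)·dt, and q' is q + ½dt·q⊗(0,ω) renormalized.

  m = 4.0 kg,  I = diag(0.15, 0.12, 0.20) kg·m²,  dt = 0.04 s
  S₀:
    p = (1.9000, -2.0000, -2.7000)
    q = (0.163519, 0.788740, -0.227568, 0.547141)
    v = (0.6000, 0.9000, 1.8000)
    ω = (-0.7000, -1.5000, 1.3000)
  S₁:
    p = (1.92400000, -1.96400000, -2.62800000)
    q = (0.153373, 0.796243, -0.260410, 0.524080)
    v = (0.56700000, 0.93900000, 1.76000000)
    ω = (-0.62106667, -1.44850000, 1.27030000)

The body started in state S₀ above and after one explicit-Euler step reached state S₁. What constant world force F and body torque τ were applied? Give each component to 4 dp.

F = (-3.3000, 3.9000, -4.0000)
τ = (0.1400, 0.2000, -0.1800)

rate change Δω = (0.07893333, 0.05150000, -0.02970000)
applied torque τ = (0.1400, 0.2000, -0.1800)
Δv = v₁−v₀ = (-0.03300000, 0.03900000, -0.04000000)
m·(v₁−v₀)/dt = (-3.3000, 3.9000, -4.0000)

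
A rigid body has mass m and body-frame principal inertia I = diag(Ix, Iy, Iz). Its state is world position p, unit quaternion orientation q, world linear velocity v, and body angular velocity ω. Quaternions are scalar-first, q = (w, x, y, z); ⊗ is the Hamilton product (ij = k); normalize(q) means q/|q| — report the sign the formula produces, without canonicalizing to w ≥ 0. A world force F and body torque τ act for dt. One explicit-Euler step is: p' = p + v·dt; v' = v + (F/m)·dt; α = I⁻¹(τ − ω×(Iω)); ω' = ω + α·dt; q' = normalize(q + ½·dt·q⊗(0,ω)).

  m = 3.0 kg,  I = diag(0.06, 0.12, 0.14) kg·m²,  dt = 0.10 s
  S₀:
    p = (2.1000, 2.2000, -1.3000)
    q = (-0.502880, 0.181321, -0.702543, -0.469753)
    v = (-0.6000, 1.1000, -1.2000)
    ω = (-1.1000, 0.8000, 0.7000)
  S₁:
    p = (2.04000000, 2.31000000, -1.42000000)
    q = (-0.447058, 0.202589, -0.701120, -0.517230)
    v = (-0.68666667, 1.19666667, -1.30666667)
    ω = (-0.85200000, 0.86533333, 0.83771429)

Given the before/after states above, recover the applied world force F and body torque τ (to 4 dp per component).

v₁ − v₀ = (-0.08666667, 0.09666667, -0.10666667)
m·(v₁−v₀)/dt = (-2.6000, 2.9000, -3.2000)
Δω = ω₁−ω₀ = (0.24800000, 0.06533333, 0.13771429)
gyro term ω₀×Iω₀ = (0.0112, 0.0616, -0.0528)
I·α + gyro = (0.1600, 0.1400, 0.1400)

F = (-2.6000, 2.9000, -3.2000)
τ = (0.1600, 0.1400, 0.1400)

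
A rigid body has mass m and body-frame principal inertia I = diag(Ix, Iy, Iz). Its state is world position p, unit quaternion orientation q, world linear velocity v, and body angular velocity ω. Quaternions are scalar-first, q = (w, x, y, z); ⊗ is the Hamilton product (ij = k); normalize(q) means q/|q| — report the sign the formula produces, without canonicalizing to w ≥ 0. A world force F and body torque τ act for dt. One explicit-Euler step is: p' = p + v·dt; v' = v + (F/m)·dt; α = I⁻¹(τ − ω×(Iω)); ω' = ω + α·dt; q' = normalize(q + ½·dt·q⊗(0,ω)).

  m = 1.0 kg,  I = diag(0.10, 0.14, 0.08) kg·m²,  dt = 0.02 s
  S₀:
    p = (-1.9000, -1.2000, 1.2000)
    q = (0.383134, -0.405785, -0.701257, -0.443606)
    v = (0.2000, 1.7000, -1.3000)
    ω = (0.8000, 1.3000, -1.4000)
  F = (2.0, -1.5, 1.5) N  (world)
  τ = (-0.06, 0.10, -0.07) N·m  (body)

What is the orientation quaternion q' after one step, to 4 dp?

2q̇ = q⊗(0,ω) = (0.6152137, 1.8649548, -0.4249096, -0.5029025)
q + ½dt·q⊗(0,ω), renormalized = (0.3892, -0.3871, -0.7054, -0.4485)

q' = (0.3892, -0.3871, -0.7054, -0.4485)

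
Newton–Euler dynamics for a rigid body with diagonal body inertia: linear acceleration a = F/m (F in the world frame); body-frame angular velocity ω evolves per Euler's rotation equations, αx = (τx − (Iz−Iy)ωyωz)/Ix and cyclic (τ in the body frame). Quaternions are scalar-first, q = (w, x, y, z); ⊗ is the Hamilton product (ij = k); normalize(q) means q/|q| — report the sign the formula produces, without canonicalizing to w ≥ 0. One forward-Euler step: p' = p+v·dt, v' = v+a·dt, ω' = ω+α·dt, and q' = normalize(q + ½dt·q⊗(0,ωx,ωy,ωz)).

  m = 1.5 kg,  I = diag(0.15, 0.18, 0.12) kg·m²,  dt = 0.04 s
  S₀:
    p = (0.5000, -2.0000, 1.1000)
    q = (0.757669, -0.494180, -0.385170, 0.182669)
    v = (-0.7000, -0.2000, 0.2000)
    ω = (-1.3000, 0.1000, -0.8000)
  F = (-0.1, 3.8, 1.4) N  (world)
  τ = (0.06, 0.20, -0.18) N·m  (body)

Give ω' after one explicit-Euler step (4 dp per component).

gyro term ω×Iω = (0.0048, 0.0312, -0.0039)
(τ − ω×Iω)/I = (0.3680, 0.9378, -1.4675)
ω' = ω + α·dt = (-1.2853, 0.1375, -0.8587)

ω' = (-1.2853, 0.1375, -0.8587)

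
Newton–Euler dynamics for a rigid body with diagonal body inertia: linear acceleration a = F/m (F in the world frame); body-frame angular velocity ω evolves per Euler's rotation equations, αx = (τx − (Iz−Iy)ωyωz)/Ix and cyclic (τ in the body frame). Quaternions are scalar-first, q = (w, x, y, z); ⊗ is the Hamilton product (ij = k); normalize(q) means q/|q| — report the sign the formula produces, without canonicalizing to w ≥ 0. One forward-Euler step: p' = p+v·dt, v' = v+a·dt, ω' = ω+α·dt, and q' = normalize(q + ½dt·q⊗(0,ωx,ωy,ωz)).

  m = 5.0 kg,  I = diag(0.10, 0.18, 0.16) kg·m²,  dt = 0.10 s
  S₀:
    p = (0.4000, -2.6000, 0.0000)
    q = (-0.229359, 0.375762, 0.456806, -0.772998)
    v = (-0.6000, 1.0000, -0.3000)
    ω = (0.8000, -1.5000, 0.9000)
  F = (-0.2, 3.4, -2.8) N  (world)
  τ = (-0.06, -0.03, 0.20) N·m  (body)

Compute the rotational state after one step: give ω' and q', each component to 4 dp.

α = I⁻¹(τ − ω×Iω) = (-0.8700, 0.0733, 1.8500)
ω' = ω + α·dt = (0.7130, -1.4927, 1.0850)
2q̇ = q⊗(0,ω) = (1.0802976, -0.9318588, -0.6125457, -1.1355109)
q + ½dt·q⊗(0,ω), renormalized = (-0.1745, 0.3277, 0.4242, -0.8260)

ω' = (0.7130, -1.4927, 1.0850)
q' = (-0.1745, 0.3277, 0.4242, -0.8260)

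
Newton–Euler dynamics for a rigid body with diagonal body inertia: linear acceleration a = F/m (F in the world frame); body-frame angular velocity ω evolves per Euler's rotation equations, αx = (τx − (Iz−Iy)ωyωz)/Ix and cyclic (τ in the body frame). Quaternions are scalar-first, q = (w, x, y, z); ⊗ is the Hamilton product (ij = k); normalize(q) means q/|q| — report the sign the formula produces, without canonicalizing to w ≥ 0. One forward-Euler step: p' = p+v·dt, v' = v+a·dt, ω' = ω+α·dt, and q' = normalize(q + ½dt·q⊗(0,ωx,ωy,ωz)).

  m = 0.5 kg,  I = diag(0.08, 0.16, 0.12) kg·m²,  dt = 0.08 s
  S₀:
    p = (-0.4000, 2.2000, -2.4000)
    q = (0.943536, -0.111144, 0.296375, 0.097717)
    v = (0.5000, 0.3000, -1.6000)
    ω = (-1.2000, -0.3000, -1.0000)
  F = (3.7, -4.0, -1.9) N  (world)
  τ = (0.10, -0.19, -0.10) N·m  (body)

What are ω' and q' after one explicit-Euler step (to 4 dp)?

gyro term ω×Iω = (-0.0120, -0.0480, 0.0288)
α = I⁻¹(τ − ω×Iω) = (1.4000, -0.8875, -1.0733)
new body rate ω' = (-1.0880, -0.3710, -1.0859)
q⊗(0,ω) = (0.0532567, -1.3993031, -0.5114652, -0.5545428)
updated quaternion q' = (0.9438, -0.1668, 0.2754, 0.0754)

ω' = (-1.0880, -0.3710, -1.0859)
q' = (0.9438, -0.1668, 0.2754, 0.0754)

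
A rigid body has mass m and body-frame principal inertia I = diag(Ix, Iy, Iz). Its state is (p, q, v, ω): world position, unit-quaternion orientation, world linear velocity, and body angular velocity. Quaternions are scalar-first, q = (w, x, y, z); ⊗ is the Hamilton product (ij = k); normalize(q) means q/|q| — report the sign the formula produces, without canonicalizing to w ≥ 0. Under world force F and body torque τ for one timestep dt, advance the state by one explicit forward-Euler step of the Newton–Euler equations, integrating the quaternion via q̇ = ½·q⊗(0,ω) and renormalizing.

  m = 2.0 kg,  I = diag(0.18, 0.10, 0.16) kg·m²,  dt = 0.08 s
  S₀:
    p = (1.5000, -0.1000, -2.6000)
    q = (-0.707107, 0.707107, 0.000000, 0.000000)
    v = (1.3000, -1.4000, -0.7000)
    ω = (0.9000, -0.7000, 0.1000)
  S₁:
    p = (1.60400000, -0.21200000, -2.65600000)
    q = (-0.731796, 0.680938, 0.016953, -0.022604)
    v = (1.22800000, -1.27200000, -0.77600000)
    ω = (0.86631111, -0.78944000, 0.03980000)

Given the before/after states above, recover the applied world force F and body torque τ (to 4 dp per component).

Δω = ω₁−ω₀ = (-0.03368889, -0.08944000, -0.06020000)
precession coupling = (-0.0042, 0.0018, 0.0504)
τ = I·(Δω/dt) + ω₀×(Iω₀) = (-0.0800, -0.1100, -0.0700)
Δv = v₁−v₀ = (-0.07200000, 0.12800000, -0.07600000)
F = m·Δv/dt = (-1.8000, 3.2000, -1.9000)

F = (-1.8000, 3.2000, -1.9000)
τ = (-0.0800, -0.1100, -0.0700)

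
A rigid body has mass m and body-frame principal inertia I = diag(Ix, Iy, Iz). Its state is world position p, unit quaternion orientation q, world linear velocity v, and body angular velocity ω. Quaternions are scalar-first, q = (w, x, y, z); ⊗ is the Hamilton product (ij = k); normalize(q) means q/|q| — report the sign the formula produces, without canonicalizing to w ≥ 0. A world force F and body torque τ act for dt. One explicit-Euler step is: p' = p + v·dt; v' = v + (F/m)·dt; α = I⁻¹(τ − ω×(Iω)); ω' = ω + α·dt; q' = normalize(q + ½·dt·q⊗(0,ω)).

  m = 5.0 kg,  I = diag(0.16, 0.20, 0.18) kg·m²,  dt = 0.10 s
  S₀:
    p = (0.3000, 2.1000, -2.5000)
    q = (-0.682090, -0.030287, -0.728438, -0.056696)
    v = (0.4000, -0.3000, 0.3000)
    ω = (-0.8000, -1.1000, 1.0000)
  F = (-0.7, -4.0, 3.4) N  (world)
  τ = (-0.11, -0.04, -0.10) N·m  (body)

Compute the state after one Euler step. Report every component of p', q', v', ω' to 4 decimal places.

a = (-0.1400, -0.8000, 0.6800)
p + v·dt = (0.3400, 2.0700, -2.4700)
new velocity v' = (0.3860, -0.3800, 0.3680)
α = I⁻¹(τ − ω×Iω) = (-0.8250, -0.2800, -0.7511)
new body rate ω' = (-0.8825, -1.1280, 0.9249)
q⊗(0,ω) = (-0.7688154, -0.2451316, 0.8259428, -1.2315247)
updated quaternion q' = (-0.7180, -0.0424, -0.6847, -0.1179)

p' = (0.3400, 2.0700, -2.4700)
q' = (-0.7180, -0.0424, -0.6847, -0.1179)
v' = (0.3860, -0.3800, 0.3680)
ω' = (-0.8825, -1.1280, 0.9249)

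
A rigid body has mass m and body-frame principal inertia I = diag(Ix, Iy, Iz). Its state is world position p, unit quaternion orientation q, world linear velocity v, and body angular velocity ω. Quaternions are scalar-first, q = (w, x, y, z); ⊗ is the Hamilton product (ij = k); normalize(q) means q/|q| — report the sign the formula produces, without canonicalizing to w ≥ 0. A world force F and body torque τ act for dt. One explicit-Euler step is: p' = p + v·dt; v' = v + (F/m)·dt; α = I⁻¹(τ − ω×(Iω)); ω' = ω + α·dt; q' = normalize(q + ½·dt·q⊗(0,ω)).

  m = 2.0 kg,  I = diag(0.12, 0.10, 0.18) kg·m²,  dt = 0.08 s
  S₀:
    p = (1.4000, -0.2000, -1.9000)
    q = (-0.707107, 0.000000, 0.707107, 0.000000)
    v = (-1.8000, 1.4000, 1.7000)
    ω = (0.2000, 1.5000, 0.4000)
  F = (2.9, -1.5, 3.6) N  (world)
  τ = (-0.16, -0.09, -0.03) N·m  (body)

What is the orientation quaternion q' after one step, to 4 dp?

Hamilton product q⊗(0,ω) = (-1.0606605, 0.1414214, -1.0606605, -0.4242642)
updated quaternion q' = (-0.7481, 0.0056, 0.6634, -0.0169)

q' = (-0.7481, 0.0056, 0.6634, -0.0169)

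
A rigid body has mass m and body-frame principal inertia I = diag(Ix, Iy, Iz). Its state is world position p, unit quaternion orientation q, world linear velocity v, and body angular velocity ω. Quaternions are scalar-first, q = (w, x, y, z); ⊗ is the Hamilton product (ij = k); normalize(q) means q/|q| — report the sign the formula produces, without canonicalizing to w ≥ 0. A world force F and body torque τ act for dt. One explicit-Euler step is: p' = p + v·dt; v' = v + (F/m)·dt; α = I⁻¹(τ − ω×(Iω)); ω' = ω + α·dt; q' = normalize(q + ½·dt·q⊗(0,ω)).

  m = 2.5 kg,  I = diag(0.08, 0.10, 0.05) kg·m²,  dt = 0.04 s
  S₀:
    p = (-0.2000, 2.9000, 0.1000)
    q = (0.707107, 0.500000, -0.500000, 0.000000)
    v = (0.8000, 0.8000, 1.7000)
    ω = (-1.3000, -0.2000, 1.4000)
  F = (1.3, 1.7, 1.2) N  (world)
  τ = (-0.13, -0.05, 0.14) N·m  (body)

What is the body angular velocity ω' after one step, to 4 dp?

ω' = (-1.3720, -0.1982, 1.5078)

angular accel α = (-1.8000, 0.0460, 2.6960)
ω' = ω + α·dt = (-1.3720, -0.1982, 1.5078)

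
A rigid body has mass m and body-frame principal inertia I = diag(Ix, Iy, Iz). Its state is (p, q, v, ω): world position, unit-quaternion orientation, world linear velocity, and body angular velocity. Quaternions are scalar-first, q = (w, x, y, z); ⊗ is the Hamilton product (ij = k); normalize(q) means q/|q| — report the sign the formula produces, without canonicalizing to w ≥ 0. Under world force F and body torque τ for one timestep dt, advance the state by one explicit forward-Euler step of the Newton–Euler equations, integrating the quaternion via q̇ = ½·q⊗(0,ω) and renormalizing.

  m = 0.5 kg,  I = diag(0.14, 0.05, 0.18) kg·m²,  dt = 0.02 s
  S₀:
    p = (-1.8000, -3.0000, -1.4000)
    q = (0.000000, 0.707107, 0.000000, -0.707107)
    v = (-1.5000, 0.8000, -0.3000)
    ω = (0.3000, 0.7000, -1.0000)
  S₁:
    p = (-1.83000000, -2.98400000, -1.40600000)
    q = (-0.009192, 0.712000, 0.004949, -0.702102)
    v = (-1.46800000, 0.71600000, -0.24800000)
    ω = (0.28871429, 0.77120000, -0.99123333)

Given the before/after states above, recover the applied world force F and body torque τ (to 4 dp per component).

v₁ − v₀ = (0.03200000, -0.08400000, 0.05200000)
F = m·Δv/dt = (0.8000, -2.1000, 1.3000)
rate change Δω = (-0.01128571, 0.07120000, 0.00876667)
I·α + gyro = (-0.1700, 0.1900, 0.0600)

F = (0.8000, -2.1000, 1.3000)
τ = (-0.1700, 0.1900, 0.0600)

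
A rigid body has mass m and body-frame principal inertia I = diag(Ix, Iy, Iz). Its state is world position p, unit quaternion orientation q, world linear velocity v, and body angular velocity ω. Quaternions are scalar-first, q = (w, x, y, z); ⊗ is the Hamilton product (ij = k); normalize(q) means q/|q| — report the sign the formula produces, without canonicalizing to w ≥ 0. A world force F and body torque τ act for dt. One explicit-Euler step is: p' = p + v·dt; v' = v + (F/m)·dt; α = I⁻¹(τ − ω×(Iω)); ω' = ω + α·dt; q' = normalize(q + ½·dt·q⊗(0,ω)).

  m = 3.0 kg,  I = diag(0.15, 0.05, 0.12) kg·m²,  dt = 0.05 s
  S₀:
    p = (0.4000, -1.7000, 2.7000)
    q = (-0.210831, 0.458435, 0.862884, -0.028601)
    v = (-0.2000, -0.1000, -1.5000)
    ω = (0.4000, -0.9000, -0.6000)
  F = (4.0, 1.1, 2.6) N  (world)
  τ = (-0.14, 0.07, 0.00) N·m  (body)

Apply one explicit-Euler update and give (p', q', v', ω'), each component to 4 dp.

α = I⁻¹(τ − ω×Iω) = (-1.1853, 1.5440, -0.3000)
ω + α·dt = (0.3407, -0.8228, -0.6150)
Hamilton product q⊗(0,ω) = (0.5760610, -0.6278037, 0.4533685, -0.6312465)
q + ½dt·q⊗(0,ω), renormalized = (-0.1963, 0.4426, 0.8739, -0.0444)
a = F/m = (1.3333, 0.3667, 0.8667)
p' = p + v·dt = (0.3900, -1.7050, 2.6250)
v + (F/m)dt = (-0.1333, -0.0817, -1.4567)

p' = (0.3900, -1.7050, 2.6250)
q' = (-0.1963, 0.4426, 0.8739, -0.0444)
v' = (-0.1333, -0.0817, -1.4567)
ω' = (0.3407, -0.8228, -0.6150)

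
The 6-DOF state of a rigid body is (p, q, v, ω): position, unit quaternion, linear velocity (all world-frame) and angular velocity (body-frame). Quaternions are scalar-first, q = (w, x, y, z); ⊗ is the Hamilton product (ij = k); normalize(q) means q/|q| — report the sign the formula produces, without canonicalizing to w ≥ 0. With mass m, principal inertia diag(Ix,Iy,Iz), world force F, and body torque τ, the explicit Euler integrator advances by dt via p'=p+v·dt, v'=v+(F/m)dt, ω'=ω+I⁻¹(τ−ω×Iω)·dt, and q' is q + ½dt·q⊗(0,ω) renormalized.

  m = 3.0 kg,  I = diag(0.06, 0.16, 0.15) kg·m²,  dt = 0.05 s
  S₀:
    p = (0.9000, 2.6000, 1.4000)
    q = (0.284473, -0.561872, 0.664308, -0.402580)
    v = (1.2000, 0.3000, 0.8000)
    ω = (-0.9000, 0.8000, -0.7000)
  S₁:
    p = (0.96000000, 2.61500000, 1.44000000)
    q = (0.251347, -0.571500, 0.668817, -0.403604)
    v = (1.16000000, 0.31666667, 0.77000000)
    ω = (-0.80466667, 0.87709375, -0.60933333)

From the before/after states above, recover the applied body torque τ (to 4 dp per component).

τ = (0.1200, 0.1900, 0.2000)

Δω = ω₁−ω₀ = (0.09533333, 0.07709375, 0.09066667)
gyro term ω₀×Iω₀ = (0.0056, -0.0567, -0.0720)
τ = I·(Δω/dt) + ω₀×(Iω₀) = (0.1200, 0.1900, 0.2000)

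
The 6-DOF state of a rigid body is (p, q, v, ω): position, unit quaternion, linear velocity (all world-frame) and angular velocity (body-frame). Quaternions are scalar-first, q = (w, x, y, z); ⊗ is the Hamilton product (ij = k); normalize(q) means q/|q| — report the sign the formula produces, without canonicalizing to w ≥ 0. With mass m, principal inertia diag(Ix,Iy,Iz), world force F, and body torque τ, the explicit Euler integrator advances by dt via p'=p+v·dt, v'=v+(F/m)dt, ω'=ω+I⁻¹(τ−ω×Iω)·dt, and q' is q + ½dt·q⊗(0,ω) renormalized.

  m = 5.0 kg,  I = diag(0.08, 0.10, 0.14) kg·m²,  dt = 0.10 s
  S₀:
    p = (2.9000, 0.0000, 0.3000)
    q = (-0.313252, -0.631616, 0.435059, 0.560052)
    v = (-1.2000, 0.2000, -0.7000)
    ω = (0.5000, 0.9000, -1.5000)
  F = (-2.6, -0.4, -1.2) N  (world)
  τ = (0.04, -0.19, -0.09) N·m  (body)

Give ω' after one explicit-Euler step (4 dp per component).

α = I⁻¹(τ − ω×Iω) = (1.1750, -2.3500, -0.7071)
new body rate ω' = (0.6175, 0.6650, -1.5707)

ω' = (0.6175, 0.6650, -1.5707)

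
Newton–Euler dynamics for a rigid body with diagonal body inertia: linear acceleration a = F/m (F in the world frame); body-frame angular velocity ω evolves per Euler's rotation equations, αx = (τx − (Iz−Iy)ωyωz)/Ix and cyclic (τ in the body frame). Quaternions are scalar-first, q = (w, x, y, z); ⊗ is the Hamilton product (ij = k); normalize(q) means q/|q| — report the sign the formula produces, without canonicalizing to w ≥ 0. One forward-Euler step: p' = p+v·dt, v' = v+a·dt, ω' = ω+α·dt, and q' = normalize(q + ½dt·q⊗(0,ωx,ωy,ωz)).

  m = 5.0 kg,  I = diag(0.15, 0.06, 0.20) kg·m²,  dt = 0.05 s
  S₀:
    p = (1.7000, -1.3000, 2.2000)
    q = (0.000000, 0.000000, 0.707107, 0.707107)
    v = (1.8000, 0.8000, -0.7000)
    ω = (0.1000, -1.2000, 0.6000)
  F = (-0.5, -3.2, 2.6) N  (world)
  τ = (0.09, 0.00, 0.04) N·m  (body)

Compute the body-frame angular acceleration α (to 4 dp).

precession coupling ω×(Iω) = (-0.1008, -0.0030, 0.0108)
(τ − ω×Iω)/I = (1.2720, 0.0500, 0.1460)

α = (1.2720, 0.0500, 0.1460)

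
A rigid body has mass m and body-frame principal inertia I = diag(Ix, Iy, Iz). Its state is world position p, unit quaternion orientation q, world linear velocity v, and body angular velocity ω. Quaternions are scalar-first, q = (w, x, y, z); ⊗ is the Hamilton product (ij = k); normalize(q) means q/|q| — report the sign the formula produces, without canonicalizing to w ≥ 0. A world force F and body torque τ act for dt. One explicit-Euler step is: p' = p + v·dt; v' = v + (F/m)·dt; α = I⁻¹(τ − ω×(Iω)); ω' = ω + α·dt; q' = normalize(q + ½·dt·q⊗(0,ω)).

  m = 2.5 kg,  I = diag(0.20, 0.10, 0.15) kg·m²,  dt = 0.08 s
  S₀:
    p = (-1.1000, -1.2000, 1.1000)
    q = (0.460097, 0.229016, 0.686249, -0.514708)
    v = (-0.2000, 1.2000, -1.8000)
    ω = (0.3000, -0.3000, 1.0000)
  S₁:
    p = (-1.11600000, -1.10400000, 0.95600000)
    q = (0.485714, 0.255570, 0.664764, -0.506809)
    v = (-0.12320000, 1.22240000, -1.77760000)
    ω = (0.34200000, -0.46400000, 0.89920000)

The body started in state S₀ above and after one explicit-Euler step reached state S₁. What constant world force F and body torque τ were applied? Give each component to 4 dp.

Δω = ω₁−ω₀ = (0.04200000, -0.16400000, -0.10080000)
I·α + gyro = (0.0900, -0.1900, -0.1800)
velocity change Δv = (0.07680000, 0.02240000, 0.02240000)
F = m·Δv/dt = (2.4000, 0.7000, 0.7000)

F = (2.4000, 0.7000, 0.7000)
τ = (0.0900, -0.1900, -0.1800)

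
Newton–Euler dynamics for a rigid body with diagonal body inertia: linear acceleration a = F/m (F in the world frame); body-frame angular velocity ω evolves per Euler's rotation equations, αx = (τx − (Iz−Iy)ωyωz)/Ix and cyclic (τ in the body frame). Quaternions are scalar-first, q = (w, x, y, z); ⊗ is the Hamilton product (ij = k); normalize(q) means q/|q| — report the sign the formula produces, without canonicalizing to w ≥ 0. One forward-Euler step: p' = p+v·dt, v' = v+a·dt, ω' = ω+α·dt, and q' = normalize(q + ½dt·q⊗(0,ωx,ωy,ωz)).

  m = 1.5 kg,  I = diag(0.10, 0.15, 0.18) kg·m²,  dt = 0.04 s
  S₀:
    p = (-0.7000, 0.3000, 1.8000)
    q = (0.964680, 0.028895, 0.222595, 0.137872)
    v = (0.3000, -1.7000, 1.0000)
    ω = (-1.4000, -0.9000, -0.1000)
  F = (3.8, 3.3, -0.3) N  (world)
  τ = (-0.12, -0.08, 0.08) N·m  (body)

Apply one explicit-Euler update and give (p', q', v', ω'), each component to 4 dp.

p' = (-0.6880, 0.2320, 1.8400)
q' = (0.9692, 0.0039, 0.2013, 0.1416)
v' = (0.4013, -1.6120, 0.9920)
ω' = (-1.4491, -0.9183, -0.0962)

ω×(Iω) gyroscopic = (0.0027, -0.0112, 0.0630)
angular accel α = (-1.2270, -0.4587, 0.0944)
new body rate ω' = (-1.4491, -0.9183, -0.0962)
q⊗(0,ω) = (0.2545757, -1.2487267, -1.0583433, 0.1891595)
q' = normalize(q + ½dt·q⊗(0,ω)) = (0.9692, 0.0039, 0.2013, 0.1416)
a = F/m = (2.5333, 2.2000, -0.2000)
p' = p + v·dt = (-0.6880, 0.2320, 1.8400)
new velocity v' = (0.4013, -1.6120, 0.9920)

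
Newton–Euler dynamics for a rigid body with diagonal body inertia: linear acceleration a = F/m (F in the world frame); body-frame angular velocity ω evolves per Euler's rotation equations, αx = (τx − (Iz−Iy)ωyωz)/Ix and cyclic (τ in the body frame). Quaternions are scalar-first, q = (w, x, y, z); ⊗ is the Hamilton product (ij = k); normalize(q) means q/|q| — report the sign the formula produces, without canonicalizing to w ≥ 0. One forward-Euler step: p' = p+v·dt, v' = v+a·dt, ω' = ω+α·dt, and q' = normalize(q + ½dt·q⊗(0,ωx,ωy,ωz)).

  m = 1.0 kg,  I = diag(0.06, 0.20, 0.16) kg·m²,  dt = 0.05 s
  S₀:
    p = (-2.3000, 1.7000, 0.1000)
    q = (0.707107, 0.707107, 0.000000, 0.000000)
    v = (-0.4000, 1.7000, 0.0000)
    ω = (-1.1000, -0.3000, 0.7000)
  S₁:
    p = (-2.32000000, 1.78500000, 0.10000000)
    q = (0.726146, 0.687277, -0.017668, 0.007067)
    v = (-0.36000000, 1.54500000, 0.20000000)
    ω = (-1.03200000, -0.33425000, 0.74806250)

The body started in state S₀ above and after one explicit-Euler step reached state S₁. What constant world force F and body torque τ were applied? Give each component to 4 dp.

v₁ − v₀ = (0.04000000, -0.15500000, 0.20000000)
applied force F = (0.8000, -3.1000, 4.0000)
Δω = ω₁−ω₀ = (0.06800000, -0.03425000, 0.04806250)
applied torque τ = (0.0900, -0.0600, 0.2000)

F = (0.8000, -3.1000, 4.0000)
τ = (0.0900, -0.0600, 0.2000)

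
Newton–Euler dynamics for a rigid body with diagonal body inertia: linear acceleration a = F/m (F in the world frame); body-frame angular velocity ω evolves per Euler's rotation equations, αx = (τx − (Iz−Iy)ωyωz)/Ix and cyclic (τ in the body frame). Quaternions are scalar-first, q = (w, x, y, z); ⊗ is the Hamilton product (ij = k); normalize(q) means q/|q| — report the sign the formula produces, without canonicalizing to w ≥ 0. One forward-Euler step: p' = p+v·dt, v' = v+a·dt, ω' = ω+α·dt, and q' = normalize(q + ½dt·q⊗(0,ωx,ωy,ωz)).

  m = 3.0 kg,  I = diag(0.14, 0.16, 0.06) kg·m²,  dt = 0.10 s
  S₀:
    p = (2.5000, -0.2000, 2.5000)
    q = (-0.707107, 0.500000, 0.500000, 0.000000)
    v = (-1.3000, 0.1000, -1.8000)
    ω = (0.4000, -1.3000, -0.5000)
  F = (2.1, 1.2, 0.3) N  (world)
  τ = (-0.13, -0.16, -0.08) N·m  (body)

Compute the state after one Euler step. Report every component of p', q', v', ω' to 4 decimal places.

p' = (2.3700, -0.1900, 2.3200)
q' = (-0.6828, 0.4721, 0.5570, -0.0248)
v' = (-1.2300, 0.1400, -1.7900)
ω' = (0.3536, -1.3900, -0.6160)

ω×(Iω) gyroscopic = (-0.0650, -0.0160, -0.0104)
(τ − ω×Iω)/I = (-0.4643, -0.9000, -1.1600)
new body rate ω' = (0.3536, -1.3900, -0.6160)
2q̇ = q⊗(0,ω) = (0.4500000, -0.5328428, 1.1692391, -0.4964465)
q' = normalize(q + ½dt·q⊗(0,ω)) = (-0.6828, 0.4721, 0.5570, -0.0248)
new position p' = (2.3700, -0.1900, 2.3200)
v' = v + a·dt = (-1.2300, 0.1400, -1.7900)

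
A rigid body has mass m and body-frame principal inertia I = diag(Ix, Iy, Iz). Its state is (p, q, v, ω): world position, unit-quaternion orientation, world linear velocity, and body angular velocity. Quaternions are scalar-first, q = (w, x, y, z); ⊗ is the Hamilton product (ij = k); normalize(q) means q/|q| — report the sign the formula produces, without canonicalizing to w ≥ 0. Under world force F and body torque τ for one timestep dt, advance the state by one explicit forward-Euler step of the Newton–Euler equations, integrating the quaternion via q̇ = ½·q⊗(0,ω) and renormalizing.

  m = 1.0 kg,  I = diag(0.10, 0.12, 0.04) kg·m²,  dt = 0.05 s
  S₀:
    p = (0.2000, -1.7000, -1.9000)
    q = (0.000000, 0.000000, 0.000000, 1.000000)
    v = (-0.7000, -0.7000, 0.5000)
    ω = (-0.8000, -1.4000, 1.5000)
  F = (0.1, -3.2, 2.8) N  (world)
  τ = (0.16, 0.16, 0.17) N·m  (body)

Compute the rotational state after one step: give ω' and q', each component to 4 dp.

gyro term ω×Iω = (0.1680, -0.0720, 0.0224)
α = I⁻¹(τ − ω×Iω) = (-0.0800, 1.9333, 3.6900)
ω' = ω + α·dt = (-0.8040, -1.3033, 1.6845)
q⊗(0,ω) = (-1.5000000, 1.4000000, -0.8000000, 0.0000000)
q + ½dt·q⊗(0,ω), renormalized = (-0.0374, 0.0349, -0.0200, 0.9985)

ω' = (-0.8040, -1.3033, 1.6845)
q' = (-0.0374, 0.0349, -0.0200, 0.9985)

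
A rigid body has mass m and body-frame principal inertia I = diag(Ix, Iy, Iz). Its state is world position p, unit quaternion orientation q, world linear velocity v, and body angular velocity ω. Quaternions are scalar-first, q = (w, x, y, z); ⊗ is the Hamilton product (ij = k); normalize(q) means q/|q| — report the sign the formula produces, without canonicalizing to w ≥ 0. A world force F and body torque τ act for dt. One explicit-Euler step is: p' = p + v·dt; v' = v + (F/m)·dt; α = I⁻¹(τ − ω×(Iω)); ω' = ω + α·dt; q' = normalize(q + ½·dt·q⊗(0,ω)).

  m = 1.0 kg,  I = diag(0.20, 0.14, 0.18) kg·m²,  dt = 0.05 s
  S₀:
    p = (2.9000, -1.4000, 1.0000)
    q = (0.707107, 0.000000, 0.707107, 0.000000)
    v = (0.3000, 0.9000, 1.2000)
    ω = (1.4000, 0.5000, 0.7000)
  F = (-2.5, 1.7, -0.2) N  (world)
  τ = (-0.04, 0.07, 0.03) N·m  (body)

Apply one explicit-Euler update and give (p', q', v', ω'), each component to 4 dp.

p' = (2.9150, -1.3550, 1.0600)
q' = (0.6977, 0.0371, 0.7153, -0.0124)
v' = (0.1750, 0.9850, 1.1900)
ω' = (1.3865, 0.5180, 0.7200)

α = I⁻¹(τ − ω×Iω) = (-0.2700, 0.3600, 0.4000)
ω + α·dt = (1.3865, 0.5180, 0.7200)
Hamilton product q⊗(0,ω) = (-0.3535535, 1.4849247, 0.3535535, -0.4949749)
updated quaternion q' = (0.6977, 0.0371, 0.7153, -0.0124)
linear accel F/m = (-2.5000, 1.7000, -0.2000)
p + v·dt = (2.9150, -1.3550, 1.0600)
v + (F/m)dt = (0.1750, 0.9850, 1.1900)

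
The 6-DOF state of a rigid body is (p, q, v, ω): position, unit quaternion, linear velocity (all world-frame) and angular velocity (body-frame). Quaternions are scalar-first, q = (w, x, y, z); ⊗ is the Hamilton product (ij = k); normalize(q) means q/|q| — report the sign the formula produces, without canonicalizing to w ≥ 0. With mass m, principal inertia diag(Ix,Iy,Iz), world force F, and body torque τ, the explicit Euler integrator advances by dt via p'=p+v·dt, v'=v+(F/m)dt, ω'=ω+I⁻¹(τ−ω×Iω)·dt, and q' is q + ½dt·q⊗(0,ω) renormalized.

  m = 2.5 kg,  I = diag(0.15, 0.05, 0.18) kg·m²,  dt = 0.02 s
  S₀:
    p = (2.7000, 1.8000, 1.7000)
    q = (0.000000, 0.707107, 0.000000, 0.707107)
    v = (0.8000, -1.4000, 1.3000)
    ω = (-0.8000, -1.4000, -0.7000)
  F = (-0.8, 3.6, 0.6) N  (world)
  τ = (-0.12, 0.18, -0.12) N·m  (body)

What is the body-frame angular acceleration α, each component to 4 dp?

α = (-1.6493, 3.9360, -0.0444)

gyro term ω×Iω = (0.1274, -0.0168, -0.1120)
α = I⁻¹(τ − ω×Iω) = (-1.6493, 3.9360, -0.0444)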